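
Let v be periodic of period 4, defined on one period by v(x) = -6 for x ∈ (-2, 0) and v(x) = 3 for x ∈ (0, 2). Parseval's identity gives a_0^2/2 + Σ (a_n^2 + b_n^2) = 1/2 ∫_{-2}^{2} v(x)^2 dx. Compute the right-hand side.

1/2 ∫_{-2}^{2} v(x)^2 dx = 1/2 · (90) = 45.

45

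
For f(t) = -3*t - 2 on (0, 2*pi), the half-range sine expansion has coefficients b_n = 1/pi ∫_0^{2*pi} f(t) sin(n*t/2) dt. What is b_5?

4*(-3*pi - 2)/(5*pi)

b_5 = 1/pi ∫_0^{2*pi} (-3*t - 2) sin(5*t/2) dt.
Integrating by parts (boundary term plus one more integral), an antiderivative of (-3*t - 2) sin(5*t/2) is 6*t*cos(5*t/2)/5 - 12*sin(5*t/2)/25 + 4*cos(5*t/2)/5; evaluating from 0 to 2*pi: ∫_{0}^{2*pi} (-3*t - 2) sin(5*t/2) dt = (-12*pi/5 - 4/5) - (4/5) = -12*pi/5 - 8/5.
Hence b_5 = (1/pi)·(-12*pi/5 - 8/5) = 4*(-3*pi - 2)/(5*pi).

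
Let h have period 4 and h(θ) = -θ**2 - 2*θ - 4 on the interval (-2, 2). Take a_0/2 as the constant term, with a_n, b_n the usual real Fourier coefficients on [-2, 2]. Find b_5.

-8/(5*pi)

b_5 = 1/2 ∫_{-2}^{2} h(θ) sin(5*pi*θ/2) dθ.
Integrating by parts twice (tabular method), an antiderivative of (-θ**2 - 2*θ - 4) sin(5*pi*θ/2) is 2*θ**2*cos(5*pi*θ/2)/(5*pi) - 8*θ*sin(5*pi*θ/2)/(25*pi**2) + 4*θ*cos(5*pi*θ/2)/(5*pi) - 8*sin(5*pi*θ/2)/(25*pi**2) - 16*cos(5*pi*θ/2)/(125*pi**3) + 8*cos(5*pi*θ/2)/(5*pi); evaluating from -2 to 2: ∫_{-2}^{2} (-θ**2 - 2*θ - 4) sin(5*pi*θ/2) dθ = (8*(2 - 75*pi**2)/(125*pi**3)) - (8*(2 - 25*pi**2)/(125*pi**3)) = -16/(5*pi).
Hence b_5 = (1/2)·(-16/(5*pi)) = -8/(5*pi).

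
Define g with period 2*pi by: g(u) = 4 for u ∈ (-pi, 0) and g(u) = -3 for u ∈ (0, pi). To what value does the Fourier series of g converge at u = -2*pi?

1/2

u = -2*pi differs from u = 0 by -1 full period(s), and the series is 2*pi-periodic.
At u = 0 the one-sided limits are g(0^-) = 4 and g(0^+) = -3.
By Dirichlet's theorem the series converges to their average, [(4) + (-3)]/2 = 1/2.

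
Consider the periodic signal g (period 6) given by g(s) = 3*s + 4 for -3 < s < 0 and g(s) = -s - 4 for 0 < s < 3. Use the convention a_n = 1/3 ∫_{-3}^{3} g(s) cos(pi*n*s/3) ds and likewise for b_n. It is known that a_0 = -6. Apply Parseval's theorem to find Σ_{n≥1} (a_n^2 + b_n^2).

20

Parseval: a_0^2/2 + Σ_{n≥1} (a_n^2+b_n^2) = 1/3 ∫_{-3}^{3} g(s)^2 ds = 38.
Subtract a_0^2/2 = 18: Σ (a_n^2+b_n^2) = 20.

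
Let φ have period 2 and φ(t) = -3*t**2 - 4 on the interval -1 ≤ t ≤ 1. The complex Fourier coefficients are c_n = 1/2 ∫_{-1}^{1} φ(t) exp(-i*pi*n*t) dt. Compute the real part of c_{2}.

-3/(2*pi**2)

Since φ is real-valued, Re(c_{2}) = 1/2 ∫_{-1}^{1} φ(t) cos(2*pi*t) dt = a_{2}/2.
φ is even and cos(2*pi*t) is even, so the integrand is even: ∫_{-1}^{1} φ(t) cos(2*pi*t) dt = 2∫_0^{1} φ(t) cos(2*pi*t) dt.
Integrating by parts twice (tabular method), an antiderivative of (-3*t**2 - 4) cos(2*pi*t) is -3*t**2*sin(2*pi*t)/(2*pi) - 3*t*cos(2*pi*t)/(2*pi**2) - 2*sin(2*pi*t)/pi + 3*sin(2*pi*t)/(4*pi**3); evaluating from 0 to 1: ∫_{0}^{1} (-3*t**2 - 4) cos(2*pi*t) dt = (-3/(2*pi**2)) - (0) = -3/(2*pi**2).
So ∫_{-1}^{1} φ(t) cos(2*pi*t) dt = -3/pi**2.
Hence Re(c_{2}) = (1/2)·(-3/pi**2) = -3/(2*pi**2).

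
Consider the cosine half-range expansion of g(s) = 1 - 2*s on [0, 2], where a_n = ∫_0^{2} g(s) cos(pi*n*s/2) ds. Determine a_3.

16/(9*pi**2)

a_3 = ∫_0^{2} (1 - 2*s) cos(3*pi*s/2) ds.
Integrating by parts (boundary term plus one more integral), an antiderivative of (1 - 2*s) cos(3*pi*s/2) is -4*s*sin(3*pi*s/2)/(3*pi) + 2*sin(3*pi*s/2)/(3*pi) - 8*cos(3*pi*s/2)/(9*pi**2); evaluating from 0 to 2: ∫_{0}^{2} (1 - 2*s) cos(3*pi*s/2) ds = (8/(9*pi**2)) - (-8/(9*pi**2)) = 16/(9*pi**2).
Hence a_3 = 16/(9*pi**2).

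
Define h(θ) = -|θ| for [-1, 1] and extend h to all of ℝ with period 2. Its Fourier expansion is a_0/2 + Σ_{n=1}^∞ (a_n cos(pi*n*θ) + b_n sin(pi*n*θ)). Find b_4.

0

b_4 = ∫_{-1}^{1} h(θ) sin(4*pi*θ) dθ.
h is even and sin(4*pi*θ) is odd, so the integrand is odd over a symmetric interval and the integral vanishes.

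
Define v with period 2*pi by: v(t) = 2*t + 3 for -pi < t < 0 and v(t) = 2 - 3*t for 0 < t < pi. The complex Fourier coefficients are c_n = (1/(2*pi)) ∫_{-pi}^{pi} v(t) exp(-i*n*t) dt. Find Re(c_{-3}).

Since v is real-valued, Re(c_{-3}) = (1/(2*pi)) ∫_{-pi}^{pi} v(t) cos(-3*t) dt = a_{3}/2.
Split the integral at the breakpoints.
Integrating by parts (boundary term plus one more integral), an antiderivative of (2*t + 3) cos(-3*t) is 2*t*sin(3*t)/3 + sin(3*t) + 2*cos(3*t)/9; evaluating from -pi to 0: ∫_{-pi}^{0} (2*t + 3) cos(-3*t) dt = (2/9) - (-2/9) = 4/9.
Integrating by parts (boundary term plus one more integral), an antiderivative of (2 - 3*t) cos(-3*t) is -t*sin(3*t) + 2*sin(3*t)/3 - cos(3*t)/3; evaluating from 0 to pi: ∫_{0}^{pi} (2 - 3*t) cos(-3*t) dt = (1/3) - (-1/3) = 2/3.
So ∫_{-pi}^{pi} v(t) cos(-3*t) dt = 10/9.
Hence Re(c_{-3}) = (1/(2*pi))·(10/9) = 5/(9*pi).

5/(9*pi)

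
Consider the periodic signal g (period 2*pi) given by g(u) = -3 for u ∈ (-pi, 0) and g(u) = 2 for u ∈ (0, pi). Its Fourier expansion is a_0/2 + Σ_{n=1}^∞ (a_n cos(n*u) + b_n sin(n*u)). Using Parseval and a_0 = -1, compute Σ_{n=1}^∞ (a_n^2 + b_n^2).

25/2

Parseval: a_0^2/2 + Σ_{n≥1} (a_n^2+b_n^2) = 1/pi ∫_{-pi}^{pi} g(u)^2 du = 13.
Subtract a_0^2/2 = 1/2: Σ (a_n^2+b_n^2) = 25/2.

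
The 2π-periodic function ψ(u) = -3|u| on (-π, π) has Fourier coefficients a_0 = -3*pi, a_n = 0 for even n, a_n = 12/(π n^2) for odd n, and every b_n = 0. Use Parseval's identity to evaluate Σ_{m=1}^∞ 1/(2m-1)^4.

Parseval: a_0^2/2 + Σ a_n^2 = (1/π) ∫_{-π}^{π} ψ(u)^2 du = 6*pi**2.
Subtract a_0^2/2 = 9*pi**2/2: Σ a_n^2 = 3*pi**2/2.
Only odd n contribute, with a_n^2 = 144/(π^2 n^4), so Σ_{m≥1} 1/(2m-1)^4 = π^2·(3*pi**2/2)/144 = pi**4/96.

pi**4/96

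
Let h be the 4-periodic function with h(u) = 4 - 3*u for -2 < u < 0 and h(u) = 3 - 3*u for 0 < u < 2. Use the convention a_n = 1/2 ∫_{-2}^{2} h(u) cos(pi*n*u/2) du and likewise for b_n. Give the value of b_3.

-14/(3*pi)

b_3 = 1/2 ∫_{-2}^{2} h(u) sin(3*pi*u/2) du.
Split the integral at the breakpoints.
Integrating by parts (boundary term plus one more integral), an antiderivative of (4 - 3*u) sin(3*pi*u/2) is 2*u*cos(3*pi*u/2)/pi - 4*sin(3*pi*u/2)/(3*pi**2) - 8*cos(3*pi*u/2)/(3*pi); evaluating from -2 to 0: ∫_{-2}^{0} (4 - 3*u) sin(3*pi*u/2) du = (-8/(3*pi)) - (20/(3*pi)) = -28/(3*pi).
Integrating by parts (boundary term plus one more integral), an antiderivative of (3 - 3*u) sin(3*pi*u/2) is 2*u*cos(3*pi*u/2)/pi - 4*sin(3*pi*u/2)/(3*pi**2) - 2*cos(3*pi*u/2)/pi; evaluating from 0 to 2: ∫_{0}^{2} (3 - 3*u) sin(3*pi*u/2) du = (-2/pi) - (-2/pi) = 0.
Summing the pieces and multiplying by (1/2) gives b_3 = -14/(3*pi).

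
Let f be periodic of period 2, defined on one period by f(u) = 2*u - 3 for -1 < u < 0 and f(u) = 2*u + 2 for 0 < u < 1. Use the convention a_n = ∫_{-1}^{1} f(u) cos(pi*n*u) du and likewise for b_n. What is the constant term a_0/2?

a_0 = ∫_{-1}^{1} f(u) du = -1.
So the constant term a_0/2 = -1/2.

-1/2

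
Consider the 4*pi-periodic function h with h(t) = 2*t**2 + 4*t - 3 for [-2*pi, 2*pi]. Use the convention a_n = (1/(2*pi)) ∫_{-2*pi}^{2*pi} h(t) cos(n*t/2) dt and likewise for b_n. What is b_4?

b_4 = (1/(2*pi)) ∫_{-2*pi}^{2*pi} h(t) sin(2*t) dt.
Integrating by parts twice (tabular method), an antiderivative of (2*t**2 + 4*t - 3) sin(2*t) is -t**2*cos(2*t) + t*sin(2*t) - 2*t*cos(2*t) + sin(2*t) + 2*cos(2*t); evaluating from -2*pi to 2*pi: ∫_{-2*pi}^{2*pi} (2*t**2 + 4*t - 3) sin(2*t) dt = (-4*pi**2 - 4*pi + 2) - (-4*pi**2 + 2 + 4*pi) = -8*pi.
Hence b_4 = (1/(2*pi))·(-8*pi) = -4.

-4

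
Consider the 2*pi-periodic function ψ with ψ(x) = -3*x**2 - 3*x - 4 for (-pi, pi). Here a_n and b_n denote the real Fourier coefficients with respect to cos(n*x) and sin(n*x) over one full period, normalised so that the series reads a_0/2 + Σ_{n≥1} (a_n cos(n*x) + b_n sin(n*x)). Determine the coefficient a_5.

a_5 = 1/pi ∫_{-pi}^{pi} ψ(x) cos(5*x) dx.
Integrating by parts twice (tabular method), an antiderivative of (-3*x**2 - 3*x - 4) cos(5*x) is -3*x**2*sin(5*x)/5 - 3*x*sin(5*x)/5 - 6*x*cos(5*x)/25 - 94*sin(5*x)/125 - 3*cos(5*x)/25; evaluating from -pi to pi: ∫_{-pi}^{pi} (-3*x**2 - 3*x - 4) cos(5*x) dx = (3/25 + 6*pi/25) - (3/25 - 6*pi/25) = 12*pi/25.
Hence a_5 = (1/pi)·(12*pi/25) = 12/25.

12/25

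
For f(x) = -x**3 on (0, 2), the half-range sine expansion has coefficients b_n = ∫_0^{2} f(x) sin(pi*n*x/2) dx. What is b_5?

b_5 = ∫_0^{2} (-x**3) sin(5*pi*x/2) dx.
Integrating by parts three times (tabular method), an antiderivative of (-x**3) sin(5*pi*x/2) is 2*x**3*cos(5*pi*x/2)/(5*pi) - 12*x**2*sin(5*pi*x/2)/(25*pi**2) - 48*x*cos(5*pi*x/2)/(125*pi**3) + 96*sin(5*pi*x/2)/(625*pi**4); evaluating from 0 to 2: ∫_{0}^{2} (-x**3) sin(5*pi*x/2) dx = (16*(6 - 25*pi**2)/(125*pi**3)) - (0) = 16*(6 - 25*pi**2)/(125*pi**3).
Hence b_5 = 16*(6 - 25*pi**2)/(125*pi**3).

16*(6 - 25*pi**2)/(125*pi**3)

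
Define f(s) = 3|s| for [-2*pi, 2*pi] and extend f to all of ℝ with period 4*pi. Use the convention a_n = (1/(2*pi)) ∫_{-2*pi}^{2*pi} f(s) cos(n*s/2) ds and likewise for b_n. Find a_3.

-8/(3*pi)

a_3 = (1/(2*pi)) ∫_{-2*pi}^{2*pi} f(s) cos(3*s/2) ds.
f is even and cos(3*s/2) is even, so the integrand is even and a_3 = 1/pi ∫_0^{2*pi} f(s) cos(3*s/2) ds.
Integrating by parts (boundary term plus one more integral), an antiderivative of (3*s) cos(3*s/2) is 2*s*sin(3*s/2) + 4*cos(3*s/2)/3; evaluating from 0 to 2*pi: ∫_{0}^{2*pi} (3*s) cos(3*s/2) ds = (-4/3) - (4/3) = -8/3.
Hence a_3 = (1/pi)·(-8/3) = -8/(3*pi).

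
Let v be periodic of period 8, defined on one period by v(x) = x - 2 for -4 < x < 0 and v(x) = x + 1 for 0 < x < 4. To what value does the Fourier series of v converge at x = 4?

x = 4 differs from x = -4 by 1 full period(s), and the series is 8-periodic.
At x = -4 the one-sided limits are v(-4^-) = 5 and v(-4^+) = -6.
By Dirichlet's theorem the series converges to their average, [(5) + (-6)]/2 = -1/2.

-1/2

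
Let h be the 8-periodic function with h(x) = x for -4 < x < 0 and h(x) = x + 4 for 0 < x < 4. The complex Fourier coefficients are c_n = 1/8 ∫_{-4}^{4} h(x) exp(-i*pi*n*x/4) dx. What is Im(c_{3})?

-8/(3*pi)

Since h is real-valued, Im(c_{3}) = -1/8 ∫_{-4}^{4} h(x) sin(3*pi*x/4) dx = -b_{3}/2.
Split the integral at the breakpoints.
Integrating by parts (boundary term plus one more integral), an antiderivative of (x) sin(3*pi*x/4) is -4*x*cos(3*pi*x/4)/(3*pi) + 16*sin(3*pi*x/4)/(9*pi**2); evaluating from -4 to 0: ∫_{-4}^{0} (x) sin(3*pi*x/4) dx = (0) - (-16/(3*pi)) = 16/(3*pi).
Integrating by parts (boundary term plus one more integral), an antiderivative of (x + 4) sin(3*pi*x/4) is -4*x*cos(3*pi*x/4)/(3*pi) + 16*sin(3*pi*x/4)/(9*pi**2) - 16*cos(3*pi*x/4)/(3*pi); evaluating from 0 to 4: ∫_{0}^{4} (x + 4) sin(3*pi*x/4) dx = (32/(3*pi)) - (-16/(3*pi)) = 16/pi.
So ∫_{-4}^{4} h(x) sin(3*pi*x/4) dx = 64/(3*pi).
Hence Im(c_{3}) = (-1/8)·(64/(3*pi)) = -8/(3*pi).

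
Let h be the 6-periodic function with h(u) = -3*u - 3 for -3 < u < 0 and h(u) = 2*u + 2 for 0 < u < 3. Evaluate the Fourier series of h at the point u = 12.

-1/2

u = 12 differs from u = 0 by 2 full period(s), and the series is 6-periodic.
At u = 0 the one-sided limits are h(0^-) = -3 and h(0^+) = 2.
By Dirichlet's theorem the series converges to their average, [(-3) + (2)]/2 = -1/2.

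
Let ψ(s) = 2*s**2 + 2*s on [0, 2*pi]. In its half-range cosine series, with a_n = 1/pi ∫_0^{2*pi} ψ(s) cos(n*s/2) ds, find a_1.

-32 - 16/pi

a_1 = 1/pi ∫_0^{2*pi} (2*s**2 + 2*s) cos(s/2) ds.
Integrating by parts twice (tabular method), an antiderivative of (2*s**2 + 2*s) cos(s/2) is 4*s**2*sin(s/2) + 4*s*sin(s/2) + 16*s*cos(s/2) - 32*sin(s/2) + 8*cos(s/2); evaluating from 0 to 2*pi: ∫_{0}^{2*pi} (2*s**2 + 2*s) cos(s/2) ds = (-32*pi - 8) - (8) = -32*pi - 16.
Hence a_1 = (1/pi)·(-32*pi - 16) = -32 - 16/pi.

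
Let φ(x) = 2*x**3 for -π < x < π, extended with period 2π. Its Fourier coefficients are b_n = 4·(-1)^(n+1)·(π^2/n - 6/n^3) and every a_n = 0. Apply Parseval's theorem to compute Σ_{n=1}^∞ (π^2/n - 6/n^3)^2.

pi**6/14

Parseval: Σ b_n^2 = (1/π) ∫_{-π}^{π} φ(x)^2 dx = 8*pi**6/7.
b_n^2 = 16·(π^2/n - 6/n^3)^2, so the sum equals (8*pi**6/7)/16 = pi**6/14.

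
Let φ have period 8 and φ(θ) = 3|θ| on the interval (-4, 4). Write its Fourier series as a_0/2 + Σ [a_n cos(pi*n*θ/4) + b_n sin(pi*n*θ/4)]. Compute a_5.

a_5 = 1/4 ∫_{-4}^{4} φ(θ) cos(5*pi*θ/4) dθ.
φ is even and cos(5*pi*θ/4) is even, so the integrand is even and a_5 = 1/2 ∫_0^{4} φ(θ) cos(5*pi*θ/4) dθ.
Integrating by parts (boundary term plus one more integral), an antiderivative of (3*θ) cos(5*pi*θ/4) is 12*θ*sin(5*pi*θ/4)/(5*pi) + 48*cos(5*pi*θ/4)/(25*pi**2); evaluating from 0 to 4: ∫_{0}^{4} (3*θ) cos(5*pi*θ/4) dθ = (-48/(25*pi**2)) - (48/(25*pi**2)) = -96/(25*pi**2).
Hence a_5 = (1/2)·(-96/(25*pi**2)) = -48/(25*pi**2).

-48/(25*pi**2)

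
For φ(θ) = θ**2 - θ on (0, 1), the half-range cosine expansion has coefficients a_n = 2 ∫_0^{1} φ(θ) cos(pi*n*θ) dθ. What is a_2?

a_2 = 2 ∫_0^{1} (θ**2 - θ) cos(2*pi*θ) dθ.
Integrating by parts twice (tabular method), an antiderivative of (θ**2 - θ) cos(2*pi*θ) is θ**2*sin(2*pi*θ)/(2*pi) - θ*sin(2*pi*θ)/(2*pi) + θ*cos(2*pi*θ)/(2*pi**2) - sin(2*pi*θ)/(4*pi**3) - cos(2*pi*θ)/(4*pi**2); evaluating from 0 to 1: ∫_{0}^{1} (θ**2 - θ) cos(2*pi*θ) dθ = (1/(4*pi**2)) - (-1/(4*pi**2)) = 1/(2*pi**2).
Hence a_2 = 2·(1/(2*pi**2)) = pi**(-2).

pi**(-2)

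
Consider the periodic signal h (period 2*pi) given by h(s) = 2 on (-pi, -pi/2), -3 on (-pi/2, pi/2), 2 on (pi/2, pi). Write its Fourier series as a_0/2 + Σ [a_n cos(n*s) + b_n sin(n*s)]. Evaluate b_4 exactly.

0

b_4 = 1/pi ∫_{-pi}^{pi} h(s) sin(4*s) ds.
h is even and sin(4*s) is odd, so the integrand is odd over a symmetric interval and the integral vanishes.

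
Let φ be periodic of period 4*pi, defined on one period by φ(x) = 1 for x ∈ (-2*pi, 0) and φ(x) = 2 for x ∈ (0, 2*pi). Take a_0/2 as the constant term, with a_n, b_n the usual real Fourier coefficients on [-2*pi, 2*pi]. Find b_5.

2/(5*pi)

b_5 = (1/(2*pi)) ∫_{-2*pi}^{2*pi} φ(x) sin(5*x/2) dx.
Split the integral at the breakpoints.
Directly, an antiderivative of (1) sin(5*x/2) is -2*cos(5*x/2)/5; evaluating from -2*pi to 0: ∫_{-2*pi}^{0} (1) sin(5*x/2) dx = (-2/5) - (2/5) = -4/5.
Directly, an antiderivative of (2) sin(5*x/2) is -4*cos(5*x/2)/5; evaluating from 0 to 2*pi: ∫_{0}^{2*pi} (2) sin(5*x/2) dx = (4/5) - (-4/5) = 8/5.
Summing the pieces and multiplying by (1/(2*pi)) gives b_5 = 2/(5*pi).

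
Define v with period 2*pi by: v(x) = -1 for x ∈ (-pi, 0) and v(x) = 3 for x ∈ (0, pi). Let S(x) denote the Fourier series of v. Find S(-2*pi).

1

x = -2*pi differs from x = 0 by -1 full period(s), and the series is 2*pi-periodic.
At x = 0 the one-sided limits are v(0^-) = -1 and v(0^+) = 3.
By Dirichlet's theorem the series converges to their average, [(-1) + (3)]/2 = 1.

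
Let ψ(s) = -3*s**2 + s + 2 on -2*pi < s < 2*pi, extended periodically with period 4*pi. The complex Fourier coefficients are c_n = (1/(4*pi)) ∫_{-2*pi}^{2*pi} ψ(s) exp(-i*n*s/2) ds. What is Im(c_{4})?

Since ψ is real-valued, Im(c_{4}) = -(1/(4*pi)) ∫_{-2*pi}^{2*pi} ψ(s) sin(2*s) ds = -b_{4}/2.
Integrating by parts twice (tabular method), an antiderivative of (-3*s**2 + s + 2) sin(2*s) is 3*s**2*cos(2*s)/2 - 3*s*sin(2*s)/2 - s*cos(2*s)/2 + sin(2*s)/4 - 7*cos(2*s)/4; evaluating from -2*pi to 2*pi: ∫_{-2*pi}^{2*pi} (-3*s**2 + s + 2) sin(2*s) ds = (-pi - 7/4 + 6*pi**2) - (-7/4 + pi + 6*pi**2) = -2*pi.
Hence Im(c_{4}) = (-1/(4*pi))·(-2*pi) = 1/2.

1/2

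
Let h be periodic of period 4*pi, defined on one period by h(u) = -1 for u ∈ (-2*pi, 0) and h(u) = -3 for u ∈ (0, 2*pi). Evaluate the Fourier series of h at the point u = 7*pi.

u = 7*pi differs from u = -pi by 2 full period(s), and the series is 4*pi-periodic.
h is continuous at u = -pi with value -1, so the series converges to -1 there.

-1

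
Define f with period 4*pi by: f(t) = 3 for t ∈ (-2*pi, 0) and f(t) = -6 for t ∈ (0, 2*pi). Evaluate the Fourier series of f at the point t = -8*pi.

-3/2

t = -8*pi differs from t = 0 by -2 full period(s), and the series is 4*pi-periodic.
At t = 0 the one-sided limits are f(0^-) = 3 and f(0^+) = -6.
By Dirichlet's theorem the series converges to their average, [(3) + (-6)]/2 = -3/2.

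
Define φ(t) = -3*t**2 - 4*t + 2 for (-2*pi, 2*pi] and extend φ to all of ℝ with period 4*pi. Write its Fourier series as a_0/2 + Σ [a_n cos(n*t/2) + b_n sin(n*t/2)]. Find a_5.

a_5 = (1/(2*pi)) ∫_{-2*pi}^{2*pi} φ(t) cos(5*t/2) dt.
Integrating by parts twice (tabular method), an antiderivative of (-3*t**2 - 4*t + 2) cos(5*t/2) is -6*t**2*sin(5*t/2)/5 - 8*t*sin(5*t/2)/5 - 24*t*cos(5*t/2)/25 + 148*sin(5*t/2)/125 - 16*cos(5*t/2)/25; evaluating from -2*pi to 2*pi: ∫_{-2*pi}^{2*pi} (-3*t**2 - 4*t + 2) cos(5*t/2) dt = (16/25 + 48*pi/25) - (16/25 - 48*pi/25) = 96*pi/25.
Hence a_5 = (1/(2*pi))·(96*pi/25) = 48/25.

48/25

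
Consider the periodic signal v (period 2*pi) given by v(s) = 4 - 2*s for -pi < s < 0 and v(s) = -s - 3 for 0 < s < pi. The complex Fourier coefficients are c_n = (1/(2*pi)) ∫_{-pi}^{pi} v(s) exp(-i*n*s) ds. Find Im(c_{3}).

(3*pi + 14)/(6*pi)

Since v is real-valued, Im(c_{3}) = -(1/(2*pi)) ∫_{-pi}^{pi} v(s) sin(3*s) ds = -b_{3}/2.
Split the integral at the breakpoints.
Integrating by parts (boundary term plus one more integral), an antiderivative of (4 - 2*s) sin(3*s) is 2*s*cos(3*s)/3 - 2*sin(3*s)/9 - 4*cos(3*s)/3; evaluating from -pi to 0: ∫_{-pi}^{0} (4 - 2*s) sin(3*s) ds = (-4/3) - (4/3 + 2*pi/3) = -8/3 - 2*pi/3.
Integrating by parts (boundary term plus one more integral), an antiderivative of (-s - 3) sin(3*s) is s*cos(3*s)/3 - sin(3*s)/9 + cos(3*s); evaluating from 0 to pi: ∫_{0}^{pi} (-s - 3) sin(3*s) ds = (-pi/3 - 1) - (1) = -2 - pi/3.
So ∫_{-pi}^{pi} v(s) sin(3*s) ds = -14/3 - pi.
Hence Im(c_{3}) = (-1/(2*pi))·(-14/3 - pi) = (3*pi + 14)/(6*pi).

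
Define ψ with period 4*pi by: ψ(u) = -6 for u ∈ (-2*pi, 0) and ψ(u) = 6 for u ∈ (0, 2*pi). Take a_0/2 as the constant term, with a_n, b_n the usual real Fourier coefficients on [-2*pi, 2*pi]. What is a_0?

0

a_0 = (1/(2*pi)) ∫_{-2*pi}^{2*pi} ψ(u) du = (1/(2*pi)) · (0) = 0.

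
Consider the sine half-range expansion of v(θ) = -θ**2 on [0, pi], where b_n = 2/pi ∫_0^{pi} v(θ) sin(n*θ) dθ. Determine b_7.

2*(4 - 49*pi**2)/(343*pi)

b_7 = 2/pi ∫_0^{pi} (-θ**2) sin(7*θ) dθ.
Integrating by parts twice (tabular method), an antiderivative of (-θ**2) sin(7*θ) is θ**2*cos(7*θ)/7 - 2*θ*sin(7*θ)/49 - 2*cos(7*θ)/343; evaluating from 0 to pi: ∫_{0}^{pi} (-θ**2) sin(7*θ) dθ = (2/343 - pi**2/7) - (-2/343) = 4/343 - pi**2/7.
Hence b_7 = (2/pi)·(4/343 - pi**2/7) = 2*(4 - 49*pi**2)/(343*pi).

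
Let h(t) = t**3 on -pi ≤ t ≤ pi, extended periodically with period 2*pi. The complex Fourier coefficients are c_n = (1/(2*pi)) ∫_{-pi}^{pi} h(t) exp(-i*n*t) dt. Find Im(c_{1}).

Since h is real-valued, Im(c_{1}) = -(1/(2*pi)) ∫_{-pi}^{pi} h(t) sin(t) dt = -b_{1}/2.
h is odd and sin(t) is odd, so the integrand is even: ∫_{-pi}^{pi} h(t) sin(t) dt = 2∫_0^{pi} h(t) sin(t) dt.
Integrating by parts three times (tabular method), an antiderivative of (t**3) sin(t) is -t**3*cos(t) + 3*t**2*sin(t) + 6*t*cos(t) - 6*sin(t); evaluating from 0 to pi: ∫_{0}^{pi} (t**3) sin(t) dt = (pi*(-6 + pi**2)) - (0) = pi*(-6 + pi**2).
So ∫_{-pi}^{pi} h(t) sin(t) dt = 2*pi*(-6 + pi**2).
Hence Im(c_{1}) = (-1/(2*pi))·(2*pi*(-6 + pi**2)) = 6 - pi**2.

6 - pi**2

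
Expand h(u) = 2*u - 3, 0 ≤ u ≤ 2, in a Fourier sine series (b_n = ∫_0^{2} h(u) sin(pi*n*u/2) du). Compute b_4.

-2/pi

b_4 = ∫_0^{2} (2*u - 3) sin(2*pi*u) du.
Integrating by parts (boundary term plus one more integral), an antiderivative of (2*u - 3) sin(2*pi*u) is -u*cos(2*pi*u)/pi + sin(2*pi*u)/(2*pi**2) + 3*cos(2*pi*u)/(2*pi); evaluating from 0 to 2: ∫_{0}^{2} (2*u - 3) sin(2*pi*u) du = (-1/(2*pi)) - (3/(2*pi)) = -2/pi.
Hence b_4 = -2/pi.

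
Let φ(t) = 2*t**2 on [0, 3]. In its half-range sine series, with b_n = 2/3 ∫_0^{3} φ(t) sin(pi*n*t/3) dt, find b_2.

-18/pi

b_2 = 2/3 ∫_0^{3} (2*t**2) sin(2*pi*t/3) dt.
Integrating by parts twice (tabular method), an antiderivative of (2*t**2) sin(2*pi*t/3) is -3*t**2*cos(2*pi*t/3)/pi + 9*t*sin(2*pi*t/3)/pi**2 + 27*cos(2*pi*t/3)/(2*pi**3); evaluating from 0 to 3: ∫_{0}^{3} (2*t**2) sin(2*pi*t/3) dt = (-27/pi + 27/(2*pi**3)) - (27/(2*pi**3)) = -27/pi.
Hence b_2 = (2/3)·(-27/pi) = -18/pi.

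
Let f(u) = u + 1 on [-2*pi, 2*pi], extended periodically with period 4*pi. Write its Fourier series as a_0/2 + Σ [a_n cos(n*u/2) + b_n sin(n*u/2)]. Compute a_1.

a_1 = (1/(2*pi)) ∫_{-2*pi}^{2*pi} f(u) cos(u/2) du.
Integrating by parts (boundary term plus one more integral), an antiderivative of (u + 1) cos(u/2) is 2*u*sin(u/2) + 2*sin(u/2) + 4*cos(u/2); evaluating from -2*pi to 2*pi: ∫_{-2*pi}^{2*pi} (u + 1) cos(u/2) du = (-4) - (-4) = 0.
Hence a_1 = (1/(2*pi))·(0) = 0.

0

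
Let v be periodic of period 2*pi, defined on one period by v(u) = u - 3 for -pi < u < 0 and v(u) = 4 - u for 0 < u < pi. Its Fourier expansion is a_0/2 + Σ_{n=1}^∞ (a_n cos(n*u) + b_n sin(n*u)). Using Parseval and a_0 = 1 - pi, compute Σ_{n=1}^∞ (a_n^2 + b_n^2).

pi**2/6 + 49/2

Parseval: a_0^2/2 + Σ_{n≥1} (a_n^2+b_n^2) = 1/pi ∫_{-pi}^{pi} v(u)^2 du = -pi + 2*pi**2/3 + 25.
Subtract a_0^2/2 = (1 - pi)**2/2: Σ (a_n^2+b_n^2) = pi**2/6 + 49/2.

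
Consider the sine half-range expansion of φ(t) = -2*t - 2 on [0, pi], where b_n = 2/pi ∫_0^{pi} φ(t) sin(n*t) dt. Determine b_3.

b_3 = 2/pi ∫_0^{pi} (-2*t - 2) sin(3*t) dt.
Integrating by parts (boundary term plus one more integral), an antiderivative of (-2*t - 2) sin(3*t) is 2*t*cos(3*t)/3 - 2*sin(3*t)/9 + 2*cos(3*t)/3; evaluating from 0 to pi: ∫_{0}^{pi} (-2*t - 2) sin(3*t) dt = (-2*pi/3 - 2/3) - (2/3) = -2*pi/3 - 4/3.
Hence b_3 = (2/pi)·(-2*pi/3 - 4/3) = 4*(-pi - 2)/(3*pi).

4*(-pi - 2)/(3*pi)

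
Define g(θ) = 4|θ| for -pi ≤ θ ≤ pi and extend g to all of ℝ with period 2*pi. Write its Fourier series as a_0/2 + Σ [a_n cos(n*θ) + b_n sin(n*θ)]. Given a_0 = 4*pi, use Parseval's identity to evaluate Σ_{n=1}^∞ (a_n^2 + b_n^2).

Parseval: a_0^2/2 + Σ_{n≥1} (a_n^2+b_n^2) = 1/pi ∫_{-pi}^{pi} g(θ)^2 dθ = 32*pi**2/3.
Subtract a_0^2/2 = 8*pi**2: Σ (a_n^2+b_n^2) = 8*pi**2/3.

8*pi**2/3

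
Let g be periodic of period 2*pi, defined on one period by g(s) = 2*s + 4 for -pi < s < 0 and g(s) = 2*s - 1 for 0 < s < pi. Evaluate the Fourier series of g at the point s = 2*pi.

s = 2*pi differs from s = 0 by 1 full period(s), and the series is 2*pi-periodic.
At s = 0 the one-sided limits are g(0^-) = 4 and g(0^+) = -1.
By Dirichlet's theorem the series converges to their average, [(4) + (-1)]/2 = 3/2.

3/2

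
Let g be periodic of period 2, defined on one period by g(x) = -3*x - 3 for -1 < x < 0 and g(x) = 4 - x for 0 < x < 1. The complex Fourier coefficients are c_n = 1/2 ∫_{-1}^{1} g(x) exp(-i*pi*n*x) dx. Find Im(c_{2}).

Since g is real-valued, Im(c_{2}) = -1/2 ∫_{-1}^{1} g(x) sin(2*pi*x) dx = -b_{2}/2.
Split the integral at the breakpoints.
Integrating by parts (boundary term plus one more integral), an antiderivative of (-3*x - 3) sin(2*pi*x) is 3*x*cos(2*pi*x)/(2*pi) - 3*sin(2*pi*x)/(4*pi**2) + 3*cos(2*pi*x)/(2*pi); evaluating from -1 to 0: ∫_{-1}^{0} (-3*x - 3) sin(2*pi*x) dx = (3/(2*pi)) - (0) = 3/(2*pi).
Integrating by parts (boundary term plus one more integral), an antiderivative of (4 - x) sin(2*pi*x) is x*cos(2*pi*x)/(2*pi) - sin(2*pi*x)/(4*pi**2) - 2*cos(2*pi*x)/pi; evaluating from 0 to 1: ∫_{0}^{1} (4 - x) sin(2*pi*x) dx = (-3/(2*pi)) - (-2/pi) = 1/(2*pi).
So ∫_{-1}^{1} g(x) sin(2*pi*x) dx = 2/pi.
Hence Im(c_{2}) = (-1/2)·(2/pi) = -1/pi.

-1/pi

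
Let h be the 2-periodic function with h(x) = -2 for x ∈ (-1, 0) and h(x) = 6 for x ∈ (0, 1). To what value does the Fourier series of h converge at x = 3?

x = 3 differs from x = -1 by 2 full period(s), and the series is 2-periodic.
At x = -1 the one-sided limits are h(-1^-) = 6 and h(-1^+) = -2.
By Dirichlet's theorem the series converges to their average, [(6) + (-2)]/2 = 2.

2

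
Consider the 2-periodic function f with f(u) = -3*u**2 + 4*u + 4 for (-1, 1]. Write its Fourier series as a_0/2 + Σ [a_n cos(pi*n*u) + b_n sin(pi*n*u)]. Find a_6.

a_6 = ∫_{-1}^{1} f(u) cos(6*pi*u) du.
Integrating by parts twice (tabular method), an antiderivative of (-3*u**2 + 4*u + 4) cos(6*pi*u) is -u**2*sin(6*pi*u)/(2*pi) + 2*u*sin(6*pi*u)/(3*pi) - u*cos(6*pi*u)/(6*pi**2) + sin(6*pi*u)/(36*pi**3) + 2*sin(6*pi*u)/(3*pi) + cos(6*pi*u)/(9*pi**2); evaluating from -1 to 1: ∫_{-1}^{1} (-3*u**2 + 4*u + 4) cos(6*pi*u) du = (-1/(18*pi**2)) - (5/(18*pi**2)) = -1/(3*pi**2).
Hence a_6 = -1/(3*pi**2).

-1/(3*pi**2)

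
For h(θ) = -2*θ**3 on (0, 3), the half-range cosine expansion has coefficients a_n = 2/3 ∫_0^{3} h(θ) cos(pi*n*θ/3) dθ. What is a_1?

324*(-4 + pi**2)/pi**4

a_1 = 2/3 ∫_0^{3} (-2*θ**3) cos(pi*θ/3) dθ.
Integrating by parts three times (tabular method), an antiderivative of (-2*θ**3) cos(pi*θ/3) is -6*θ**3*sin(pi*θ/3)/pi - 54*θ**2*cos(pi*θ/3)/pi**2 + 324*θ*sin(pi*θ/3)/pi**3 + 972*cos(pi*θ/3)/pi**4; evaluating from 0 to 3: ∫_{0}^{3} (-2*θ**3) cos(pi*θ/3) dθ = (486*(-2 + pi**2)/pi**4) - (972/pi**4) = 486*(-4 + pi**2)/pi**4.
Hence a_1 = (2/3)·(486*(-4 + pi**2)/pi**4) = 324*(-4 + pi**2)/pi**4.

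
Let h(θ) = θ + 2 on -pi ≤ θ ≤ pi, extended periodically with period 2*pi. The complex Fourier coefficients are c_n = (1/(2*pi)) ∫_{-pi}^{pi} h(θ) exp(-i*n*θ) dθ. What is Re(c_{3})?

0

Since h is real-valued, Re(c_{3}) = (1/(2*pi)) ∫_{-pi}^{pi} h(θ) cos(3*θ) dθ = a_{3}/2.
Integrating by parts (boundary term plus one more integral), an antiderivative of (θ + 2) cos(3*θ) is θ*sin(3*θ)/3 + 2*sin(3*θ)/3 + cos(3*θ)/9; evaluating from -pi to pi: ∫_{-pi}^{pi} (θ + 2) cos(3*θ) dθ = (-1/9) - (-1/9) = 0.
Hence Re(c_{3}) = (1/(2*pi))·(0) = 0.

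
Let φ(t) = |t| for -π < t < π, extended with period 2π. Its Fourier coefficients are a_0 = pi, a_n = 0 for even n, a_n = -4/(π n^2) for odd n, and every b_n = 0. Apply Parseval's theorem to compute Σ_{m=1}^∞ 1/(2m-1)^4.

pi**4/96

Parseval: a_0^2/2 + Σ a_n^2 = (1/π) ∫_{-π}^{π} φ(t)^2 dt = 2*pi**2/3.
Subtract a_0^2/2 = pi**2/2: Σ a_n^2 = pi**2/6.
Only odd n contribute, with a_n^2 = 16/(π^2 n^4), so Σ_{m≥1} 1/(2m-1)^4 = π^2·(pi**2/6)/16 = pi**4/96.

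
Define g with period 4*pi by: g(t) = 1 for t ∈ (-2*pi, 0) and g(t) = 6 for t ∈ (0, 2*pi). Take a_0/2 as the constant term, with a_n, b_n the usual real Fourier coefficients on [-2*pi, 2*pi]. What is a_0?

7

a_0 = (1/(2*pi)) ∫_{-2*pi}^{2*pi} g(t) dt = (1/(2*pi)) · (14*pi) = 7.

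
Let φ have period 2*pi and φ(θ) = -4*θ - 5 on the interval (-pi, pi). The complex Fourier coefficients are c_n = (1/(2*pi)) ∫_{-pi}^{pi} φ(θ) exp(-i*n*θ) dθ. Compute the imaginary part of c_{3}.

Since φ is real-valued, Im(c_{3}) = -(1/(2*pi)) ∫_{-pi}^{pi} φ(θ) sin(3*θ) dθ = -b_{3}/2.
Integrating by parts (boundary term plus one more integral), an antiderivative of (-4*θ - 5) sin(3*θ) is 4*θ*cos(3*θ)/3 - 4*sin(3*θ)/9 + 5*cos(3*θ)/3; evaluating from -pi to pi: ∫_{-pi}^{pi} (-4*θ - 5) sin(3*θ) dθ = (-4*pi/3 - 5/3) - (-5/3 + 4*pi/3) = -8*pi/3.
Hence Im(c_{3}) = (-1/(2*pi))·(-8*pi/3) = 4/3.

4/3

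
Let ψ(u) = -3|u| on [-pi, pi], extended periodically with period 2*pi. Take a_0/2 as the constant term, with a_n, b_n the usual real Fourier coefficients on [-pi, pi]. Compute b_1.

b_1 = 1/pi ∫_{-pi}^{pi} ψ(u) sin(u) du.
ψ is even and sin(u) is odd, so the integrand is odd over a symmetric interval and the integral vanishes.

0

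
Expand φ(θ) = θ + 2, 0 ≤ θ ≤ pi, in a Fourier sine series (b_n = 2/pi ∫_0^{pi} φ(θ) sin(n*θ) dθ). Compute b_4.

b_4 = 2/pi ∫_0^{pi} (θ + 2) sin(4*θ) dθ.
Integrating by parts (boundary term plus one more integral), an antiderivative of (θ + 2) sin(4*θ) is -θ*cos(4*θ)/4 + sin(4*θ)/16 - cos(4*θ)/2; evaluating from 0 to pi: ∫_{0}^{pi} (θ + 2) sin(4*θ) dθ = (-pi/4 - 1/2) - (-1/2) = -pi/4.
Hence b_4 = (2/pi)·(-pi/4) = -1/2.

-1/2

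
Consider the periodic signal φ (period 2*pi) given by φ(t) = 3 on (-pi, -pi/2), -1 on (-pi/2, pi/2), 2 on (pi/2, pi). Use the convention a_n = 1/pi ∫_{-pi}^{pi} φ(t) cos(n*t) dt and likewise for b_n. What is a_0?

a_0 = 1/pi ∫_{-pi}^{pi} φ(t) dt = 1/pi · (3*pi/2) = 3/2.

3/2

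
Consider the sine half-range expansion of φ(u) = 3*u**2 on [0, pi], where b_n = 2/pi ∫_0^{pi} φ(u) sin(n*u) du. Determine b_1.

b_1 = 2/pi ∫_0^{pi} (3*u**2) sin(u) du.
Integrating by parts twice (tabular method), an antiderivative of (3*u**2) sin(u) is -3*u**2*cos(u) + 6*u*sin(u) + 6*cos(u); evaluating from 0 to pi: ∫_{0}^{pi} (3*u**2) sin(u) du = (-6 + 3*pi**2) - (6) = -12 + 3*pi**2.
Hence b_1 = (2/pi)·(-12 + 3*pi**2) = -24/pi + 6*pi.

-24/pi + 6*pi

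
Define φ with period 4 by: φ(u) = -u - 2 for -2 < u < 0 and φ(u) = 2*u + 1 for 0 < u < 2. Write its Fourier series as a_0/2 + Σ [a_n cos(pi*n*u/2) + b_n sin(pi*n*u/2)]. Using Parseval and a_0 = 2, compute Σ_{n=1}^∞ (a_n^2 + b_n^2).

29/3

Parseval: a_0^2/2 + Σ_{n≥1} (a_n^2+b_n^2) = 1/2 ∫_{-2}^{2} φ(u)^2 du = 35/3.
Subtract a_0^2/2 = 2: Σ (a_n^2+b_n^2) = 29/3.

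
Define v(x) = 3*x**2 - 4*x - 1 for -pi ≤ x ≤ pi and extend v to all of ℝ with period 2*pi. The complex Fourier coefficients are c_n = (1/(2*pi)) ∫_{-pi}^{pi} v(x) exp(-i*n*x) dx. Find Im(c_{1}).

Since v is real-valued, Im(c_{1}) = -(1/(2*pi)) ∫_{-pi}^{pi} v(x) sin(x) dx = -b_{1}/2.
Integrating by parts twice (tabular method), an antiderivative of (3*x**2 - 4*x - 1) sin(x) is -3*x**2*cos(x) + 6*x*sin(x) + 4*x*cos(x) - 4*sin(x) + 7*cos(x); evaluating from -pi to pi: ∫_{-pi}^{pi} (3*x**2 - 4*x - 1) sin(x) dx = (-4*pi - 7 + 3*pi**2) - (-7 + 4*pi + 3*pi**2) = -8*pi.
Hence Im(c_{1}) = (-1/(2*pi))·(-8*pi) = 4.

4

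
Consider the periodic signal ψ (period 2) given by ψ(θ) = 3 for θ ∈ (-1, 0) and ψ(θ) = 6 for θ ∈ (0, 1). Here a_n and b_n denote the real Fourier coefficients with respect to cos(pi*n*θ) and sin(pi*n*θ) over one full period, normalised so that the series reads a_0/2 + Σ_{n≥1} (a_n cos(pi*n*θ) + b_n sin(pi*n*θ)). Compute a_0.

9

a_0 = ∫_{-1}^{1} ψ(θ) dθ = 9.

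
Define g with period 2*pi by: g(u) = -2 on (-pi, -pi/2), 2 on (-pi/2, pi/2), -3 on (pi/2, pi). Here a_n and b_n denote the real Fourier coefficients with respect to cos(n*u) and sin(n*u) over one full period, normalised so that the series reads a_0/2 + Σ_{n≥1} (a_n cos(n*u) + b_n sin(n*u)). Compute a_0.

-1/2

a_0 = 1/pi ∫_{-pi}^{pi} g(u) du = 1/pi · (-pi/2) = -1/2.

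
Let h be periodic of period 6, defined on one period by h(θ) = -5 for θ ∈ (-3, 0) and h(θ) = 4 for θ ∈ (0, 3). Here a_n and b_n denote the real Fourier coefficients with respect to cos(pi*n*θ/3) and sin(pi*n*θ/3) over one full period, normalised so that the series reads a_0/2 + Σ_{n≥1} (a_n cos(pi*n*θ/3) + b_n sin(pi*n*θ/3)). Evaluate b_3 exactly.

b_3 = 1/3 ∫_{-3}^{3} h(θ) sin(pi*θ) dθ.
Split the integral at the breakpoints.
Directly, an antiderivative of (-5) sin(pi*θ) is 5*cos(pi*θ)/pi; evaluating from -3 to 0: ∫_{-3}^{0} (-5) sin(pi*θ) dθ = (5/pi) - (-5/pi) = 10/pi.
Directly, an antiderivative of (4) sin(pi*θ) is -4*cos(pi*θ)/pi; evaluating from 0 to 3: ∫_{0}^{3} (4) sin(pi*θ) dθ = (4/pi) - (-4/pi) = 8/pi.
Summing the pieces and multiplying by (1/3) gives b_3 = 6/pi.

6/pi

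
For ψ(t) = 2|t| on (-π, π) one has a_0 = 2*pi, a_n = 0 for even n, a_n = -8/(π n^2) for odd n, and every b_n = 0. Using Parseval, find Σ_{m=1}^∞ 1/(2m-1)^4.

Parseval: a_0^2/2 + Σ a_n^2 = (1/π) ∫_{-π}^{π} ψ(t)^2 dt = 8*pi**2/3.
Subtract a_0^2/2 = 2*pi**2: Σ a_n^2 = 2*pi**2/3.
Only odd n contribute, with a_n^2 = 64/(π^2 n^4), so Σ_{m≥1} 1/(2m-1)^4 = π^2·(2*pi**2/3)/64 = pi**4/96.

pi**4/96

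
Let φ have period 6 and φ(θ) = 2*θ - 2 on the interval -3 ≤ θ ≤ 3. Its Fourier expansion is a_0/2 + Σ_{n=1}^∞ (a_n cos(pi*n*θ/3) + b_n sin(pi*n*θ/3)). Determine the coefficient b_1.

12/pi

b_1 = 1/3 ∫_{-3}^{3} φ(θ) sin(pi*θ/3) dθ.
Integrating by parts (boundary term plus one more integral), an antiderivative of (2*θ - 2) sin(pi*θ/3) is -6*θ*cos(pi*θ/3)/pi + 18*sin(pi*θ/3)/pi**2 + 6*cos(pi*θ/3)/pi; evaluating from -3 to 3: ∫_{-3}^{3} (2*θ - 2) sin(pi*θ/3) dθ = (12/pi) - (-24/pi) = 36/pi.
Hence b_1 = (1/3)·(36/pi) = 12/pi.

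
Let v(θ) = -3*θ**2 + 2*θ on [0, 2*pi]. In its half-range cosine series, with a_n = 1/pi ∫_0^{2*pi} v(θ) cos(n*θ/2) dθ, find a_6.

a_6 = 1/pi ∫_0^{2*pi} (-3*θ**2 + 2*θ) cos(3*θ) dθ.
Integrating by parts twice (tabular method), an antiderivative of (-3*θ**2 + 2*θ) cos(3*θ) is -θ**2*sin(3*θ) + 2*θ*sin(3*θ)/3 - 2*θ*cos(3*θ)/3 + 2*sin(3*θ)/9 + 2*cos(3*θ)/9; evaluating from 0 to 2*pi: ∫_{0}^{2*pi} (-3*θ**2 + 2*θ) cos(3*θ) dθ = (2/9 - 4*pi/3) - (2/9) = -4*pi/3.
Hence a_6 = (1/pi)·(-4*pi/3) = -4/3.

-4/3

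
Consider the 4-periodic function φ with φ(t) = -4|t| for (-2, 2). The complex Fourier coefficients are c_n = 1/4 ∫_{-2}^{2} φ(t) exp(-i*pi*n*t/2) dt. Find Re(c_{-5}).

16/(25*pi**2)

Since φ is real-valued, Re(c_{-5}) = 1/4 ∫_{-2}^{2} φ(t) cos(-5*pi*t/2) dt = a_{5}/2.
φ is even and cos(-5*pi*t/2) is even, so the integrand is even: ∫_{-2}^{2} φ(t) cos(-5*pi*t/2) dt = 2∫_0^{2} φ(t) cos(-5*pi*t/2) dt.
Integrating by parts (boundary term plus one more integral), an antiderivative of (-4*t) cos(-5*pi*t/2) is -8*t*sin(5*pi*t/2)/(5*pi) - 16*cos(5*pi*t/2)/(25*pi**2); evaluating from 0 to 2: ∫_{0}^{2} (-4*t) cos(-5*pi*t/2) dt = (16/(25*pi**2)) - (-16/(25*pi**2)) = 32/(25*pi**2).
So ∫_{-2}^{2} φ(t) cos(-5*pi*t/2) dt = 64/(25*pi**2).
Hence Re(c_{-5}) = (1/4)·(64/(25*pi**2)) = 16/(25*pi**2).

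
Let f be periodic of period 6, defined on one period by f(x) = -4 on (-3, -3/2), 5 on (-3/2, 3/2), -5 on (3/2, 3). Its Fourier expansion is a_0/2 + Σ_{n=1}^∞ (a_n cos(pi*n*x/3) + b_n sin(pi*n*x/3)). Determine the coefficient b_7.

b_7 = 1/3 ∫_{-3}^{3} f(x) sin(7*pi*x/3) dx.
Split the integral at the breakpoints.
Directly, an antiderivative of (-4) sin(7*pi*x/3) is 12*cos(7*pi*x/3)/(7*pi); evaluating from -3 to -3/2: ∫_{-3}^{-3/2} (-4) sin(7*pi*x/3) dx = (0) - (-12/(7*pi)) = 12/(7*pi).
Directly, an antiderivative of (5) sin(7*pi*x/3) is -15*cos(7*pi*x/3)/(7*pi); evaluating from -3/2 to 3/2: ∫_{-3/2}^{3/2} (5) sin(7*pi*x/3) dx = (0) - (0) = 0.
Directly, an antiderivative of (-5) sin(7*pi*x/3) is 15*cos(7*pi*x/3)/(7*pi); evaluating from 3/2 to 3: ∫_{3/2}^{3} (-5) sin(7*pi*x/3) dx = (-15/(7*pi)) - (0) = -15/(7*pi).
Summing the pieces and multiplying by (1/3) gives b_7 = -1/(7*pi).

-1/(7*pi)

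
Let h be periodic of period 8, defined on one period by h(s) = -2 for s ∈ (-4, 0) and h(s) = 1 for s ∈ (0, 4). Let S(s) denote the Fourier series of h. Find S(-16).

-1/2

s = -16 differs from s = 0 by -2 full period(s), and the series is 8-periodic.
At s = 0 the one-sided limits are h(0^-) = -2 and h(0^+) = 1.
By Dirichlet's theorem the series converges to their average, [(-2) + (1)]/2 = -1/2.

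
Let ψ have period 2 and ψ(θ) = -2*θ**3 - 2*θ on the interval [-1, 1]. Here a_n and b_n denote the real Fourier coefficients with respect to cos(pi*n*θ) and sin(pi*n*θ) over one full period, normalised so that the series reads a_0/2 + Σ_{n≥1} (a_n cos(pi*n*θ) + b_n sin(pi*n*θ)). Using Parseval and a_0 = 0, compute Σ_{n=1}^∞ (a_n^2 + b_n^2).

Parseval: a_0^2/2 + Σ_{n≥1} (a_n^2+b_n^2) = ∫_{-1}^{1} ψ(θ)^2 dθ = 736/105.
Subtract a_0^2/2 = 0: Σ (a_n^2+b_n^2) = 736/105.

736/105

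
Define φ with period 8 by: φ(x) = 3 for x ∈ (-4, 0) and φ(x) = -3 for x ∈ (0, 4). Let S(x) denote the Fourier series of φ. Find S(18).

-3

x = 18 differs from x = 2 by 2 full period(s), and the series is 8-periodic.
φ is continuous at x = 2 with value -3, so the series converges to -3 there.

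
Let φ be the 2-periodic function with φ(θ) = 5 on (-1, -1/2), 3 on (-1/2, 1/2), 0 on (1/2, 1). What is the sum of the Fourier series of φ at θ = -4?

3

θ = -4 differs from θ = 0 by -2 full period(s), and the series is 2-periodic.
φ is continuous at θ = 0 with value 3, so the series converges to 3 there.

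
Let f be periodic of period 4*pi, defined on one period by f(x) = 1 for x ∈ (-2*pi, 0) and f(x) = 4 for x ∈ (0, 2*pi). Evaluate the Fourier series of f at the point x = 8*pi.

5/2

x = 8*pi differs from x = 0 by 2 full period(s), and the series is 4*pi-periodic.
At x = 0 the one-sided limits are f(0^-) = 1 and f(0^+) = 4.
By Dirichlet's theorem the series converges to their average, [(1) + (4)]/2 = 5/2.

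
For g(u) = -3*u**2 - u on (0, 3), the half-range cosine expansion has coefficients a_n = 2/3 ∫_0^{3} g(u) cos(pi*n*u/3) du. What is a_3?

a_3 = 2/3 ∫_0^{3} (-3*u**2 - u) cos(pi*u) du.
Integrating by parts twice (tabular method), an antiderivative of (-3*u**2 - u) cos(pi*u) is -3*u**2*sin(pi*u)/pi - u*sin(pi*u)/pi - 6*u*cos(pi*u)/pi**2 + 6*sin(pi*u)/pi**3 - cos(pi*u)/pi**2; evaluating from 0 to 3: ∫_{0}^{3} (-3*u**2 - u) cos(pi*u) du = (19/pi**2) - (-1/pi**2) = 20/pi**2.
Hence a_3 = (2/3)·(20/pi**2) = 40/(3*pi**2).

40/(3*pi**2)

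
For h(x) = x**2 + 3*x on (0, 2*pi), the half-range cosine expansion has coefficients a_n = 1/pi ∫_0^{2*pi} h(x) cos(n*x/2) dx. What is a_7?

8*(-2*pi - 3)/(49*pi)

a_7 = 1/pi ∫_0^{2*pi} (x**2 + 3*x) cos(7*x/2) dx.
Integrating by parts twice (tabular method), an antiderivative of (x**2 + 3*x) cos(7*x/2) is 2*x**2*sin(7*x/2)/7 + 6*x*sin(7*x/2)/7 + 8*x*cos(7*x/2)/49 - 16*sin(7*x/2)/343 + 12*cos(7*x/2)/49; evaluating from 0 to 2*pi: ∫_{0}^{2*pi} (x**2 + 3*x) cos(7*x/2) dx = (-16*pi/49 - 12/49) - (12/49) = -16*pi/49 - 24/49.
Hence a_7 = (1/pi)·(-16*pi/49 - 24/49) = 8*(-2*pi - 3)/(49*pi).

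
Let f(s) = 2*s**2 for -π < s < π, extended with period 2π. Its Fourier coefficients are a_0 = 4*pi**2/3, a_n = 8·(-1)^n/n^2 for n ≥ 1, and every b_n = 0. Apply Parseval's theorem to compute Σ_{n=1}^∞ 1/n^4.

pi**4/90

Parseval: a_0^2/2 + Σ a_n^2 = (1/π) ∫_{-π}^{π} f(s)^2 ds = 8*pi**4/5.
Subtract a_0^2/2 = 8*pi**4/9: Σ a_n^2 = 32*pi**4/45.
Since a_n^2 = 64/n^4, Σ 1/n^4 = pi**4/90.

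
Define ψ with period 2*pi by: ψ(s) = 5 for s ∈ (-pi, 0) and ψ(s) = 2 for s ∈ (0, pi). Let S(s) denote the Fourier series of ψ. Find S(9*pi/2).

s = 9*pi/2 differs from s = pi/2 by 2 full period(s), and the series is 2*pi-periodic.
ψ is continuous at s = pi/2 with value 2, so the series converges to 2 there.

2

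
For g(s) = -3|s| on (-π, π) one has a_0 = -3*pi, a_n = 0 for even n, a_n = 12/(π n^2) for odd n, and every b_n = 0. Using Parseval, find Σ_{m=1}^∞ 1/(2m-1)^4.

Parseval: a_0^2/2 + Σ a_n^2 = (1/π) ∫_{-π}^{π} g(s)^2 ds = 6*pi**2.
Subtract a_0^2/2 = 9*pi**2/2: Σ a_n^2 = 3*pi**2/2.
Only odd n contribute, with a_n^2 = 144/(π^2 n^4), so Σ_{m≥1} 1/(2m-1)^4 = π^2·(3*pi**2/2)/144 = pi**4/96.

pi**4/96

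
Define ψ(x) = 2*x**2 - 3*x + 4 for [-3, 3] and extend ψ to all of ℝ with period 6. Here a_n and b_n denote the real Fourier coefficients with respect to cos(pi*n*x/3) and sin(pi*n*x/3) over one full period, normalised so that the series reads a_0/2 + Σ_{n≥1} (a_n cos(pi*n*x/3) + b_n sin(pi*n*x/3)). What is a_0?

20

a_0 = 1/3 ∫_{-3}^{3} ψ(x) dx = 1/3 · (60) = 20.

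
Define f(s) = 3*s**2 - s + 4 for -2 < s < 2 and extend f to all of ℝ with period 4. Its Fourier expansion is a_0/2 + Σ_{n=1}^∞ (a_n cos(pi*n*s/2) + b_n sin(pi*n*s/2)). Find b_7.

-4/(7*pi)

b_7 = 1/2 ∫_{-2}^{2} f(s) sin(7*pi*s/2) ds.
Integrating by parts twice (tabular method), an antiderivative of (3*s**2 - s + 4) sin(7*pi*s/2) is -6*s**2*cos(7*pi*s/2)/(7*pi) + 24*s*sin(7*pi*s/2)/(49*pi**2) + 2*s*cos(7*pi*s/2)/(7*pi) - 4*sin(7*pi*s/2)/(49*pi**2) - 8*cos(7*pi*s/2)/(7*pi) + 48*cos(7*pi*s/2)/(343*pi**3); evaluating from -2 to 2: ∫_{-2}^{2} (3*s**2 - s + 4) sin(7*pi*s/2) ds = (-48/(343*pi**3) + 4/pi) - (12*(-4 + 147*pi**2)/(343*pi**3)) = -8/(7*pi).
Hence b_7 = (1/2)·(-8/(7*pi)) = -4/(7*pi).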